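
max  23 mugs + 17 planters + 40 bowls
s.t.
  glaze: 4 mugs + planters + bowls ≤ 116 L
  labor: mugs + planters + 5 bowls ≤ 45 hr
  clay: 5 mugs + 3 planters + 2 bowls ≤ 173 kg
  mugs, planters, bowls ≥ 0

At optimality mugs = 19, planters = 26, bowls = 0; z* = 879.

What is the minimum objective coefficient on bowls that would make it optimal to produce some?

46

Check each constraint at x*: glaze 102/116 (slack 14); labor 45/45 (tight); clay 173/173 (tight).
Slack constraints have shadow price 0 (complementary slackness).
The binding rows give the dual system: 1·y_labor + 5·y_clay = 23 and 1·y_labor + 3·y_clay = 17.
→ y_labor = 8 and y_clay = 3.
bowls enters the basis when its profit ≥ yᵀa₃ = 8·5 + 3·2 = 46.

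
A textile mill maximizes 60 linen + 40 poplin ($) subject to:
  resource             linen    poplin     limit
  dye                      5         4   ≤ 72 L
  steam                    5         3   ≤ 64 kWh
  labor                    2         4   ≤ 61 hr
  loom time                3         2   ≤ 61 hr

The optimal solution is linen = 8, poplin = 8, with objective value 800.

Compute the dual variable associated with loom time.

Binding: dye and steam. Non-binding: labor (13 unused), loom time (21 unused).
Slack constraints have shadow price 0 (complementary slackness).
From A_Bᵀ y = c: 5·y_dye + 5·y_steam = 60; 4·y_dye + 3·y_steam = 40.
Solving: y_dye = 4, y_steam = 8.
Shadow price of loom time = 0.

0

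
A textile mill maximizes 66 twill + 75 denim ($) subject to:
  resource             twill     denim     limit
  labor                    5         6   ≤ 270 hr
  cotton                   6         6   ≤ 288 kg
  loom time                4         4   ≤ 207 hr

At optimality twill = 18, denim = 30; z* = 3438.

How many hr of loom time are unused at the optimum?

15

loom time used = 4·18 + 4·30 = 192; slack = 207 − 192 = 15.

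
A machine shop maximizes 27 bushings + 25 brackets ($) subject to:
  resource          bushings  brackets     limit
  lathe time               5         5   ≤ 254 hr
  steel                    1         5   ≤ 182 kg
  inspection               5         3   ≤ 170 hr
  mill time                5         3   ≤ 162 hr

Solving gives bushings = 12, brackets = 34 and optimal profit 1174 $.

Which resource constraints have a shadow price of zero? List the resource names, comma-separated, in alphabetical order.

inspection, lathe time

lathe time: 230/254 (slack 24)
steel: 182/182 (binding)
inspection: 162/170 (slack 8)
mill time: 162/162 (binding)
By complementary slackness, a constraint with positive slack has shadow price 0 → inspection, lathe time.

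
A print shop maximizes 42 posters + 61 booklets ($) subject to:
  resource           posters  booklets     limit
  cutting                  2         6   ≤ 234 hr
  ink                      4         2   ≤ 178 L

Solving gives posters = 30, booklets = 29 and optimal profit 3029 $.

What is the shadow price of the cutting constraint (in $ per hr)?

8

Both cutting and ink are binding at x*.
From A_Bᵀ y = c: 2·y_cutting + 4·y_ink = 42; 6·y_cutting + 2·y_ink = 61.
This yields shadow prices y_cutting = 8, y_ink = 6.5.
Shadow price of cutting = 8.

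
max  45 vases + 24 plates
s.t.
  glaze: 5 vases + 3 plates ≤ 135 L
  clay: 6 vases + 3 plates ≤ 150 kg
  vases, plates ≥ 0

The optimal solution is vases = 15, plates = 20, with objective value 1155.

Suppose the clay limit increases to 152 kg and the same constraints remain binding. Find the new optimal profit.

Both glaze and clay are binding at x*.
Dual feasibility on the basic columns requires 5·y_glaze + 6·y_clay = 45, 3·y_glaze + 3·y_clay = 24.
Solving: y_glaze = 3, y_clay = 5.
Δz = y_clay·Δb = 5 × (2) = 10, so new z* = 1155 + 10 = 1165.

1165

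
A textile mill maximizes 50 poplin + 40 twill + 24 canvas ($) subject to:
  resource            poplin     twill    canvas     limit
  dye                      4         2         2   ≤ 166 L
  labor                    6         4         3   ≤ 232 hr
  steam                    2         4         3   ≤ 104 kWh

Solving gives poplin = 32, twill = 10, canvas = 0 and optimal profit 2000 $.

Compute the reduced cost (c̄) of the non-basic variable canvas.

-6

At the optimum: dye uses 148 of 166 (slack = 18); labor uses 232 of 232 (binding); steam uses 104 of 104 (binding).
Slack constraints have shadow price 0 (complementary slackness).
The binding rows give the dual system: 6·y_labor + 2·y_steam = 50 and 4·y_labor + 4·y_steam = 40.
Solving: y_labor = 7.5, y_steam = 2.5.
Reduced cost of canvas: c₃ − yᵀa₃ = 24 − (7.5·3 + 2.5·3) = 24 − 30 = -6.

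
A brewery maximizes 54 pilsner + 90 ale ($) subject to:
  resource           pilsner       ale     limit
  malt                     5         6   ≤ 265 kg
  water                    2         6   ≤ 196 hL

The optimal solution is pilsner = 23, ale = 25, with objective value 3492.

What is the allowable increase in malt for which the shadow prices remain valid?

Binding constraints: malt, water. The basis is B = [[5,6],[2,6]] with det 18.
Per unit increase in malt, x* moves by d = (0.3333, -0.1111).
The basis stays optimal until ale reaches 0; allowable increase = 225 kg.

225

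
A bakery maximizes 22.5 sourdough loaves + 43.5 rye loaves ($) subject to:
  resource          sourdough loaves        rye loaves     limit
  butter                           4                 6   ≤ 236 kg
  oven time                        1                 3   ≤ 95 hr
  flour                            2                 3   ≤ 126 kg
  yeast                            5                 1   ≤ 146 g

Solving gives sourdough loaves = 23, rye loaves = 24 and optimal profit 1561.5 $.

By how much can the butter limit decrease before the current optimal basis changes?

Binding constraints: butter, oven time. The basis is B = [[4,6],[1,3]] with det 6.
Per unit decrease in butter, x* moves by d = (-0.5, 0.1667).
The basis stays optimal until sourdough loaves reaches 0; allowable decrease = 46 kg.

46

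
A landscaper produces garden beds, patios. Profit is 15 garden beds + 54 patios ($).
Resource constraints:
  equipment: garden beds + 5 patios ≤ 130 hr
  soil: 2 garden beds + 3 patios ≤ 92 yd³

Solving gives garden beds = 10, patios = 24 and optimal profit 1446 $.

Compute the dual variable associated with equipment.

Both equipment and soil are binding at x*.
The binding rows give the dual system: 1·y_equipment + 2·y_soil = 15 and 5·y_equipment + 3·y_soil = 54.
Solving: y_equipment = 9, y_soil = 3.
Shadow price of equipment = 9.

9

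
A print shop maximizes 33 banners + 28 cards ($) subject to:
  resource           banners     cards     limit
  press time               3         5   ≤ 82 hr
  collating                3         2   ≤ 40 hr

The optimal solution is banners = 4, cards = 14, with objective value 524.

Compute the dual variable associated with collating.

At the optimum: press time uses 82 of 82 (binding); collating uses 40 of 40 (binding).
The binding rows give the dual system: 3·y_press time + 3·y_collating = 33 and 5·y_press time + 2·y_collating = 28.
Solving: y_press time = 2, y_collating = 9.
Shadow price of collating = 9.

9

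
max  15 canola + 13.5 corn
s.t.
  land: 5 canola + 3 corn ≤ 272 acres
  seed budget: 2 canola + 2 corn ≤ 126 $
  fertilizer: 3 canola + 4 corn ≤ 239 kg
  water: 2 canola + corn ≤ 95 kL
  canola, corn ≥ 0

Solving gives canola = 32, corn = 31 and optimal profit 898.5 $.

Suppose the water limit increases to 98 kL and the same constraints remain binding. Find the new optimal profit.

903

Binding: seed budget and water. Non-binding: land (19 unused), fertilizer (19 unused).
Slack constraints have shadow price 0 (complementary slackness).
From A_Bᵀ y = c: 2·y_seed budget + 2·y_water = 15; 2·y_seed budget + 1·y_water = 13.5.
This yields shadow prices y_seed budget = 6, y_water = 1.5.
Δz = y_water·Δb = 1.5 × (3) = 4.5, so new z* = 898.5 + 4.5 = 903.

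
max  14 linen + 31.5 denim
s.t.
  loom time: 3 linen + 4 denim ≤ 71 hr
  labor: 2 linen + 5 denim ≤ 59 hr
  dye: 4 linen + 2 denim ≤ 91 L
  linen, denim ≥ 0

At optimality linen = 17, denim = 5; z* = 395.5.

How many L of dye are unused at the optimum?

13

dye used = 4·17 + 2·5 = 78; slack = 91 − 78 = 13.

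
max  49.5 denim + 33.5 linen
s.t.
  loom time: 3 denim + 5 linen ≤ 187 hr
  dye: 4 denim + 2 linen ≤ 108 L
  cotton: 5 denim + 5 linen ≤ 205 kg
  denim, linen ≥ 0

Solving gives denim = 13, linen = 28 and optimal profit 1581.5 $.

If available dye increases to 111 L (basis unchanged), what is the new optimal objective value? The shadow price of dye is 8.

Δb = 3, so new z* = 1581.5 + (8)·(3) = 1581.5 + 24 = 1605.5.

1605.5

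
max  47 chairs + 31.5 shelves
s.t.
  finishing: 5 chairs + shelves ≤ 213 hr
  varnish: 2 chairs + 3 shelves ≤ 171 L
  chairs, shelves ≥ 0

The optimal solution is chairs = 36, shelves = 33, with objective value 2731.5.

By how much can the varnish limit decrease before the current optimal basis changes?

85.8

Binding constraints: finishing, varnish. The basis is B = [[5,1],[2,3]] with det 13.
Per unit decrease in varnish, x* moves by d = (0.0769, -0.3846).
The basis stays optimal until shelves reaches 0; allowable decrease = 85.8 L.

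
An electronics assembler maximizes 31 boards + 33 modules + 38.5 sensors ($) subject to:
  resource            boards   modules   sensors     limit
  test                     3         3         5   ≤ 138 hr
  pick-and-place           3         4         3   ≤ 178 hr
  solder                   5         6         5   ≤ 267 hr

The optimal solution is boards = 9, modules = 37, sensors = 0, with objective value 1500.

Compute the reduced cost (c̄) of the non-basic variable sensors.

-6.5

Binding: test and solder. Non-binding: pick-and-place (3 unused).
By complementary slackness, y = 0 for the non-binding constraint.
The binding rows give the dual system: 3·y_test + 5·y_solder = 31 and 3·y_test + 6·y_solder = 33.
→ y_test = 7 and y_solder = 2.
Reduced cost of sensors: c₃ − yᵀa₃ = 38.5 − (7·5 + 2·5) = 38.5 − 45 = -6.5.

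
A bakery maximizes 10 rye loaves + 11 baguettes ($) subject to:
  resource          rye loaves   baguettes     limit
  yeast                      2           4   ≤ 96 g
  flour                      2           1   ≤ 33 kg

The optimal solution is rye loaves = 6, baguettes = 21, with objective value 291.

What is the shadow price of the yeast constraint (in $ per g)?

2

Both yeast and flour are binding at x*.
From A_Bᵀ y = c: 2·y_yeast + 2·y_flour = 10; 4·y_yeast + 1·y_flour = 11.
Solving: y_yeast = 2, y_flour = 3.
Shadow price of yeast = 2.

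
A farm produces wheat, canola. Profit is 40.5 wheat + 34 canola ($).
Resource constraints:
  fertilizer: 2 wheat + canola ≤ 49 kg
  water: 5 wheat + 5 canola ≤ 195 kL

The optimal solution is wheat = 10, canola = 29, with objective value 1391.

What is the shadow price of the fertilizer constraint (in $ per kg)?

Check each constraint at x*: fertilizer 49/49 (tight); water 195/195 (tight).
From A_Bᵀ y = c: 2·y_fertilizer + 5·y_water = 40.5; 1·y_fertilizer + 5·y_water = 34.
This yields shadow prices y_fertilizer = 6.5, y_water = 5.5.
Shadow price of fertilizer = 6.5.

6.5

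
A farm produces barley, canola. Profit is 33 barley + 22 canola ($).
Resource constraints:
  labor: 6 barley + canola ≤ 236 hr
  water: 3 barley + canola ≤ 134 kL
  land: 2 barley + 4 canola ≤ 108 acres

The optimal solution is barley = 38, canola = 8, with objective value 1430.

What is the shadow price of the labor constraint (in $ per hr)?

4

Check each constraint at x*: labor 236/236 (tight); water 122/134 (slack 12); land 108/108 (tight).
Slack constraints have shadow price 0 (complementary slackness).
From A_Bᵀ y = c: 6·y_labor + 2·y_land = 33; 1·y_labor + 4·y_land = 22.
Solving: y_labor = 4, y_land = 4.5.
Shadow price of labor = 4.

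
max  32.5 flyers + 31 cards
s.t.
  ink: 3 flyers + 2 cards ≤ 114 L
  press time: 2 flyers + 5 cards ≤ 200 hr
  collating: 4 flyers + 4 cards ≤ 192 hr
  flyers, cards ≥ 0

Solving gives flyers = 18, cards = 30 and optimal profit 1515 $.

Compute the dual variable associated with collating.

At the optimum: ink uses 114 of 114 (binding); press time uses 186 of 200 (slack = 14); collating uses 192 of 192 (binding).
Slack constraints have shadow price 0 (complementary slackness).
The binding rows give the dual system: 3·y_ink + 4·y_collating = 32.5 and 2·y_ink + 4·y_collating = 31.
Solving: y_ink = 1.5, y_collating = 7.
Shadow price of collating = 7.

7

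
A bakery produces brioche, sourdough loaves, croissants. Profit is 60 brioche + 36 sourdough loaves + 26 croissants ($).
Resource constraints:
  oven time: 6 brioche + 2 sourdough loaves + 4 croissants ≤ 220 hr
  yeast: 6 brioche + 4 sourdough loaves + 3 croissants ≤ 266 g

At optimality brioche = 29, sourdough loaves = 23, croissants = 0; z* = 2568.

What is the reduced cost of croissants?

Both oven time and yeast are binding at x*.
From A_Bᵀ y = c: 6·y_oven time + 6·y_yeast = 60; 2·y_oven time + 4·y_yeast = 36.
This yields shadow prices y_oven time = 2, y_yeast = 8.
Reduced cost of croissants: c₃ − yᵀa₃ = 26 − (2·4 + 8·3) = 26 − 32 = -6.

-6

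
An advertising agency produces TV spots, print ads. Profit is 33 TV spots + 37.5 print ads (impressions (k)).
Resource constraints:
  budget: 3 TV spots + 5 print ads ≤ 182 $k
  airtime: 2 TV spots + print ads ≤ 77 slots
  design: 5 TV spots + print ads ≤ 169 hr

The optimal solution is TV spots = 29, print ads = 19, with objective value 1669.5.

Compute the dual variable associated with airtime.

7.5

Check each constraint at x*: budget 182/182 (tight); airtime 77/77 (tight); design 164/169 (slack 5).
By complementary slackness, y = 0 for the non-binding constraint.
Dual feasibility on the basic columns requires 3·y_budget + 2·y_airtime = 33, 5·y_budget + 1·y_airtime = 37.5.
→ y_budget = 6 and y_airtime = 7.5.
Shadow price of airtime = 7.5.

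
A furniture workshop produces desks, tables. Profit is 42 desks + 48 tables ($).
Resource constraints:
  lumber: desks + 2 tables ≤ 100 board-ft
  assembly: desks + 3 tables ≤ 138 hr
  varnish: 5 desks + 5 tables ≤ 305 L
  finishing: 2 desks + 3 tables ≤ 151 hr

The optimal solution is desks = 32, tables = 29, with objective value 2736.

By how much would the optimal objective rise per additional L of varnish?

6

Check each constraint at x*: lumber 90/100 (slack 10); assembly 119/138 (slack 19); varnish 305/305 (tight); finishing 151/151 (tight).
Slack constraints have shadow price 0 (complementary slackness).
The binding rows give the dual system: 5·y_varnish + 2·y_finishing = 42 and 5·y_varnish + 3·y_finishing = 48.
→ y_varnish = 6 and y_finishing = 6.
Shadow price of varnish = 6.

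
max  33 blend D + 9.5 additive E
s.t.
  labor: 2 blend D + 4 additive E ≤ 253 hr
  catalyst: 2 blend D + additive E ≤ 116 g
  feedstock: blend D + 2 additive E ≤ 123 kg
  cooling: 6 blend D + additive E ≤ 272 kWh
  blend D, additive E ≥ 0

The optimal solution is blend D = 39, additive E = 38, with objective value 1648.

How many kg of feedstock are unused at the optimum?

feedstock used = 1·39 + 2·38 = 115; slack = 123 − 115 = 8.

8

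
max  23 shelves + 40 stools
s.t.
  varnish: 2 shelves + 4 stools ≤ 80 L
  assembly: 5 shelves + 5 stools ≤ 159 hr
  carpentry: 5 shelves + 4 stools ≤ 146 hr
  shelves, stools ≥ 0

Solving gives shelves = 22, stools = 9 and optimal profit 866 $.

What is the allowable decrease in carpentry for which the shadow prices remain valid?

66

Binding constraints: varnish, carpentry. The basis is B = [[2,4],[5,4]] with det -12.
Per unit decrease in carpentry, x* moves by d = (-0.3333, 0.1667).
The basis stays optimal until shelves reaches 0; allowable decrease = 66 hr.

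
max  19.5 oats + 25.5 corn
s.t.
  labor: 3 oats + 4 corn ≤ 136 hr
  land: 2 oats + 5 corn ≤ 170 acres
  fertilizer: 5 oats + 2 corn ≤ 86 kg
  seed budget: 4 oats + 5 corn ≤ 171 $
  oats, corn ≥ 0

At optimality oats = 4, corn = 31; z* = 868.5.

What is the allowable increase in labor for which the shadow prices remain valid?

Binding constraints: labor, seed budget. The basis is B = [[3,4],[4,5]] with det -1.
Per unit increase in labor, x* moves by d = (-5, 4).
The basis stays optimal until land becomes binding; allowable increase = 0.7 hr.

0.7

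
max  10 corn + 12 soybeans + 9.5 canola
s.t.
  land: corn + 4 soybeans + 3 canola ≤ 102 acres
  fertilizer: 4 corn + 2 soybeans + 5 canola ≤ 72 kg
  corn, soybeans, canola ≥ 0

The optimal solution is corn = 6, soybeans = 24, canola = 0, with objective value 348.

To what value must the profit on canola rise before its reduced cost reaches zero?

16

At the optimum: land uses 102 of 102 (binding); fertilizer uses 72 of 72 (binding).
From A_Bᵀ y = c: 1·y_land + 4·y_fertilizer = 10; 4·y_land + 2·y_fertilizer = 12.
This yields shadow prices y_land = 2, y_fertilizer = 2.
canola enters the basis when its profit ≥ yᵀa₃ = 2·3 + 2·5 = 16.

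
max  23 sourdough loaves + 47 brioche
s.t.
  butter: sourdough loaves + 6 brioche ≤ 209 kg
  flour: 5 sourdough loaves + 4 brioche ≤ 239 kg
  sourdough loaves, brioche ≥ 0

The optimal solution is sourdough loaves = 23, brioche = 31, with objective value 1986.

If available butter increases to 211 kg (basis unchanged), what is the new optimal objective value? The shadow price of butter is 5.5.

Δb = 2, so new z* = 1986 + (5.5)·(2) = 1986 + 11 = 1997.

1997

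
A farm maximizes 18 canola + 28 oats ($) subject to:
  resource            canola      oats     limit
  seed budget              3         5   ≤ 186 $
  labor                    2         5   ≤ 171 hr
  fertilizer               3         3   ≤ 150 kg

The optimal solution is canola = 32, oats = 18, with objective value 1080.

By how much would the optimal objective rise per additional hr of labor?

0

At the optimum: seed budget uses 186 of 186 (binding); labor uses 154 of 171 (slack = 17); fertilizer uses 150 of 150 (binding).
By complementary slackness, y = 0 for the non-binding constraint.
The binding rows give the dual system: 3·y_seed budget + 3·y_fertilizer = 18 and 5·y_seed budget + 3·y_fertilizer = 28.
This yields shadow prices y_seed budget = 5, y_fertilizer = 1.
Shadow price of labor = 0.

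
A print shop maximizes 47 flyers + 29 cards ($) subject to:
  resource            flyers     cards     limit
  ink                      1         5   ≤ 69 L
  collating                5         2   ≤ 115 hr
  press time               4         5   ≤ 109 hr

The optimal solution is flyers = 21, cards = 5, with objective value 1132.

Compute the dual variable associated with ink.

Binding: collating and press time. Non-binding: ink (23 unused).
By complementary slackness, y = 0 for the non-binding constraint.
The binding rows give the dual system: 5·y_collating + 4·y_press time = 47 and 2·y_collating + 5·y_press time = 29.
This yields shadow prices y_collating = 7, y_press time = 3.
Shadow price of ink = 0.

0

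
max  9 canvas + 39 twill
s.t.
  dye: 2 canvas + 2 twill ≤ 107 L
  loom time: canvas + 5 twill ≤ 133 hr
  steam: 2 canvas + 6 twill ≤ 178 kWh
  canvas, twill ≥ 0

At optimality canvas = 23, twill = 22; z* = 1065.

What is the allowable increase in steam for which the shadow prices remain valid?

Binding constraints: loom time, steam. The basis is B = [[1,5],[2,6]] with det -4.
Per unit increase in steam, x* moves by d = (1.25, -0.25).
The basis stays optimal until dye becomes binding; allowable increase = 8.5 kWh.

8.5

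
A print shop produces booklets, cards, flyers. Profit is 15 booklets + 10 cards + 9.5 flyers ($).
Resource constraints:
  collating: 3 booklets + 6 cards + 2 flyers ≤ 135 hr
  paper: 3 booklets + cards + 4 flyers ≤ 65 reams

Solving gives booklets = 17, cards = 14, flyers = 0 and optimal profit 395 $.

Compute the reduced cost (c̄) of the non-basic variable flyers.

Both collating and paper are binding at x*.
From A_Bᵀ y = c: 3·y_collating + 3·y_paper = 15; 6·y_collating + 1·y_paper = 10.
→ y_collating = 1 and y_paper = 4.
Reduced cost of flyers: c₃ − yᵀa₃ = 9.5 − (1·2 + 4·4) = 9.5 − 18 = -8.5.

-8.5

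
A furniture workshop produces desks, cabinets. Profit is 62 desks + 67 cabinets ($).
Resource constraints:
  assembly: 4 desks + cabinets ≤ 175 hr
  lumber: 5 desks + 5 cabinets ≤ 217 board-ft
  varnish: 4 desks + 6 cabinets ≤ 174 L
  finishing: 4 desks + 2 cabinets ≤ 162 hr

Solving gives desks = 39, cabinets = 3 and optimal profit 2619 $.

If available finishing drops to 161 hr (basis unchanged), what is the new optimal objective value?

At the optimum: assembly uses 159 of 175 (slack = 16); lumber uses 210 of 217 (slack = 7); varnish uses 174 of 174 (binding); finishing uses 162 of 162 (binding).
By complementary slackness, y = 0 for the non-binding constraints.
From A_Bᵀ y = c: 4·y_varnish + 4·y_finishing = 62; 6·y_varnish + 2·y_finishing = 67.
Solving: y_varnish = 9, y_finishing = 6.5.
Δz = y_finishing·Δb = 6.5 × (-1) = -6.5, so new z* = 2619 − 6.5 = 2612.5.

2612.5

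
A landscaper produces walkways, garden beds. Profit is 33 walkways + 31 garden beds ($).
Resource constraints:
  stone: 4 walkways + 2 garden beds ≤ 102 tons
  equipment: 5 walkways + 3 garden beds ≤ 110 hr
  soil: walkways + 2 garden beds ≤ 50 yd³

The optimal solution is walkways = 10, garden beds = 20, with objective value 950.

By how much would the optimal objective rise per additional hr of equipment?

At the optimum: stone uses 80 of 102 (slack = 22); equipment uses 110 of 110 (binding); soil uses 50 of 50 (binding).
By complementary slackness, y = 0 for the non-binding constraint.
From A_Bᵀ y = c: 5·y_equipment + 1·y_soil = 33; 3·y_equipment + 2·y_soil = 31.
This yields shadow prices y_equipment = 5, y_soil = 8.
Shadow price of equipment = 5.

5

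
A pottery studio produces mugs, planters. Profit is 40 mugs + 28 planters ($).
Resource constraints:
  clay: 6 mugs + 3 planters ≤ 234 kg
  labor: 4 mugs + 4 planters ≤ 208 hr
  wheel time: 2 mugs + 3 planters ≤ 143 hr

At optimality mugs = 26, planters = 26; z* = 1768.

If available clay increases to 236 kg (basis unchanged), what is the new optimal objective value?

At the optimum: clay uses 234 of 234 (binding); labor uses 208 of 208 (binding); wheel time uses 130 of 143 (slack = 13).
Slack constraints have shadow price 0 (complementary slackness).
The binding rows give the dual system: 6·y_clay + 4·y_labor = 40 and 3·y_clay + 4·y_labor = 28.
→ y_clay = 4 and y_labor = 4.
Δz = y_clay·Δb = 4 × (2) = 8, so new z* = 1768 + 8 = 1776.

1776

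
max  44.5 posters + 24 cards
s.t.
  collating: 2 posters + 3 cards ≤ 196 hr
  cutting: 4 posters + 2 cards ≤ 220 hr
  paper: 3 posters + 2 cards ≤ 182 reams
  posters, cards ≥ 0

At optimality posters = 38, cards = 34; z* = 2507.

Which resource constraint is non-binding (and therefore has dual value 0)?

collating

collating: 178/196 (slack 18)
cutting: 220/220 (binding)
paper: 182/182 (binding)
By complementary slackness, a constraint with positive slack has shadow price 0 → collating.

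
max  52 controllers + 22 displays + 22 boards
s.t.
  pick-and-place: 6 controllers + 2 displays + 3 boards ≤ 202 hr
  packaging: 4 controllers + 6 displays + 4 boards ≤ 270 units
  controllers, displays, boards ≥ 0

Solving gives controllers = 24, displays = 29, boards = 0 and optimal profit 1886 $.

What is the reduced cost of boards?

Both pick-and-place and packaging are binding at x*.
From A_Bᵀ y = c: 6·y_pick-and-place + 4·y_packaging = 52; 2·y_pick-and-place + 6·y_packaging = 22.
This yields shadow prices y_pick-and-place = 8, y_packaging = 1.
Reduced cost of boards: c₃ − yᵀa₃ = 22 − (8·3 + 1·4) = 22 − 28 = -6.

-6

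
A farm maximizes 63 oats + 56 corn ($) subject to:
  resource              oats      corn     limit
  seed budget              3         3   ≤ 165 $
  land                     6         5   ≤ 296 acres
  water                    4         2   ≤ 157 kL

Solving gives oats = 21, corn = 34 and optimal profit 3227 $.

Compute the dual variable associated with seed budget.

Check each constraint at x*: seed budget 165/165 (tight); land 296/296 (tight); water 152/157 (slack 5).
Since water is not tight, its dual is 0.
From A_Bᵀ y = c: 3·y_seed budget + 6·y_land = 63; 3·y_seed budget + 5·y_land = 56.
This yields shadow prices y_seed budget = 7, y_land = 7.
Shadow price of seed budget = 7.

7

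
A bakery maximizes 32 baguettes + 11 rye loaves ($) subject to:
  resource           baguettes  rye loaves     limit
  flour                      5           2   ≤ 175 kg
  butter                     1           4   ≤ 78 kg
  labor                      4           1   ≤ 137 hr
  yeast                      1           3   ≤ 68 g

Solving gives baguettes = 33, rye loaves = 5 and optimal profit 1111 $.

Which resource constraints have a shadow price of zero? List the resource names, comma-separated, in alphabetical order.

flour: 175/175 (binding)
butter: 53/78 (slack 25)
labor: 137/137 (binding)
yeast: 48/68 (slack 20)
By complementary slackness, a constraint with positive slack has shadow price 0 → butter, yeast.

butter, yeast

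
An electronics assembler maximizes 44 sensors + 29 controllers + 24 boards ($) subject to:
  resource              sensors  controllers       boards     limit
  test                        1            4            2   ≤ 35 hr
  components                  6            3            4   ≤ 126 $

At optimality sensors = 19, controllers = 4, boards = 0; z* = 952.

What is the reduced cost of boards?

Both test and components are binding at x*.
The binding rows give the dual system: 1·y_test + 6·y_components = 44 and 4·y_test + 3·y_components = 29.
This yields shadow prices y_test = 2, y_components = 7.
Reduced cost of boards: c₃ − yᵀa₃ = 24 − (2·2 + 7·4) = 24 − 32 = -8.

-8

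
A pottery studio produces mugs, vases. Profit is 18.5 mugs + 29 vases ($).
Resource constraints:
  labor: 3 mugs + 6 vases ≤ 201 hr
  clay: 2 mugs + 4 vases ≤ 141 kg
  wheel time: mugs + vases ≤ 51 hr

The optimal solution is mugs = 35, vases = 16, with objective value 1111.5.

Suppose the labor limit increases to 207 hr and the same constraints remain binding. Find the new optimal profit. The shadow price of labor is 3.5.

1132.5

Δb = 6, so new z* = 1111.5 + (3.5)·(6) = 1111.5 + 21 = 1132.5.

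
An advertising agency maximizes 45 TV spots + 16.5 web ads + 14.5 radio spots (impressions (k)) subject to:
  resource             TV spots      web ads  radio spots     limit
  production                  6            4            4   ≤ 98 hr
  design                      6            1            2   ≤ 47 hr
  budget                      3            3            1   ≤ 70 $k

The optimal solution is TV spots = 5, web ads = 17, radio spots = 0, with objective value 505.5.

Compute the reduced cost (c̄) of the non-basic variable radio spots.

-6.5

At the optimum: production uses 98 of 98 (binding); design uses 47 of 47 (binding); budget uses 66 of 70 (slack = 4).
Since budget is not tight, its dual is 0.
From A_Bᵀ y = c: 6·y_production + 6·y_design = 45; 4·y_production + 1·y_design = 16.5.
This yields shadow prices y_production = 3, y_design = 4.5.
Reduced cost of radio spots: c₃ − yᵀa₃ = 14.5 − (3·4 + 4.5·2) = 14.5 − 21 = -6.5.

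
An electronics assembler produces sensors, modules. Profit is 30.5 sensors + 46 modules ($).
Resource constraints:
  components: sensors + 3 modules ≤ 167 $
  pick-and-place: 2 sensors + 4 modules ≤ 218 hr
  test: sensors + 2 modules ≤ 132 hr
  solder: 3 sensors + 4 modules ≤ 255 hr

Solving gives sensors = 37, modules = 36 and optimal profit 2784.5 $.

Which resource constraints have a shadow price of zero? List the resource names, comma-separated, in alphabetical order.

components: 145/167 (slack 22)
pick-and-place: 218/218 (binding)
test: 109/132 (slack 23)
solder: 255/255 (binding)
By complementary slackness, a constraint with positive slack has shadow price 0 → components, test.

components, test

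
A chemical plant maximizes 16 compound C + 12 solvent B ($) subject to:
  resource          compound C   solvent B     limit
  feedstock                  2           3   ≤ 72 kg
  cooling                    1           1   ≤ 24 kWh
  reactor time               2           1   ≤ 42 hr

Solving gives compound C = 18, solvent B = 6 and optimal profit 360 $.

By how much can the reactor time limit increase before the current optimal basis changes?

Binding constraints: cooling, reactor time. The basis is B = [[1,1],[2,1]] with det -1.
Per unit increase in reactor time, x* moves by d = (1, -1).
The basis stays optimal until solvent B reaches 0; allowable increase = 6 hr.

6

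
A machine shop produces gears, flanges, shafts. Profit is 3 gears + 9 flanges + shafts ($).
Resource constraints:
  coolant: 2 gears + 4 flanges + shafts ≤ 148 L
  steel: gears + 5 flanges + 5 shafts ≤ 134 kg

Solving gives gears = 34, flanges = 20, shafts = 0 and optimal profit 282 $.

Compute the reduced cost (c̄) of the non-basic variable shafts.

-5

Both coolant and steel are binding at x*.
Dual feasibility on the basic columns requires 2·y_coolant + 1·y_steel = 3, 4·y_coolant + 5·y_steel = 9.
→ y_coolant = 1 and y_steel = 1.
Reduced cost of shafts: c₃ − yᵀa₃ = 1 − (1·1 + 1·5) = 1 − 6 = -5.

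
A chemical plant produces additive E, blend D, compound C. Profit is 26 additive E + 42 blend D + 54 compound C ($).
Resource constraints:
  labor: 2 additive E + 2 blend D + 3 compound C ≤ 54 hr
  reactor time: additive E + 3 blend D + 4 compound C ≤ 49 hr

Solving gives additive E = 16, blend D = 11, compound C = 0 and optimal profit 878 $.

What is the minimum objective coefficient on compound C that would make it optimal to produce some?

59

At the optimum: labor uses 54 of 54 (binding); reactor time uses 49 of 49 (binding).
Dual feasibility on the basic columns requires 2·y_labor + 1·y_reactor time = 26, 2·y_labor + 3·y_reactor time = 42.
This yields shadow prices y_labor = 9, y_reactor time = 8.
compound C enters the basis when its profit ≥ yᵀa₃ = 9·3 + 8·4 = 59.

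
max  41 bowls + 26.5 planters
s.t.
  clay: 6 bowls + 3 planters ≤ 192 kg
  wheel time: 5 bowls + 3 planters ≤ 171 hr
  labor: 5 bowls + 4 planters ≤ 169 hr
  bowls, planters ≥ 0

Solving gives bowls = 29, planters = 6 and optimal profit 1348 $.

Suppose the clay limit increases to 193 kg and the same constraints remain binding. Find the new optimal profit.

1351.5

Binding: clay and labor. Non-binding: wheel time (8 unused).
By complementary slackness, y = 0 for the non-binding constraint.
Dual feasibility on the basic columns requires 6·y_clay + 5·y_labor = 41, 3·y_clay + 4·y_labor = 26.5.
This yields shadow prices y_clay = 3.5, y_labor = 4.
Δz = y_clay·Δb = 3.5 × (1) = 3.5, so new z* = 1348 + 3.5 = 1351.5.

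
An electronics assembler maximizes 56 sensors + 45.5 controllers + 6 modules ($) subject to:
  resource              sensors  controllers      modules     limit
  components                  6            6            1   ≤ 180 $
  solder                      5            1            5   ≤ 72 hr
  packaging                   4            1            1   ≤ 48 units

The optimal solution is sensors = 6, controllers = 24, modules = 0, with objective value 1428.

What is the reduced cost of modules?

At the optimum: components uses 180 of 180 (binding); solder uses 54 of 72 (slack = 18); packaging uses 48 of 48 (binding).
By complementary slackness, y = 0 for the non-binding constraint.
From A_Bᵀ y = c: 6·y_components + 4·y_packaging = 56; 6·y_components + 1·y_packaging = 45.5.
Solving: y_components = 7, y_packaging = 3.5.
Reduced cost of modules: c₃ − yᵀa₃ = 6 − (7·1 + 3.5·1) = 6 − 10.5 = -4.5.

-4.5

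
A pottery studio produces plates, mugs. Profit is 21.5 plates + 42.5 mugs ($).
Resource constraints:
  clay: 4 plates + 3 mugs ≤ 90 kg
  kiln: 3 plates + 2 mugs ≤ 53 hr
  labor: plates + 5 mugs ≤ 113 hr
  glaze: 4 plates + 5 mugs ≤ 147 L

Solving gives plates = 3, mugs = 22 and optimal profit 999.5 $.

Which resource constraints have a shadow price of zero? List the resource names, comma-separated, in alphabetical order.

clay, glaze

clay: 78/90 (slack 12)
kiln: 53/53 (binding)
labor: 113/113 (binding)
glaze: 122/147 (slack 25)
By complementary slackness, a constraint with positive slack has shadow price 0 → clay, glaze.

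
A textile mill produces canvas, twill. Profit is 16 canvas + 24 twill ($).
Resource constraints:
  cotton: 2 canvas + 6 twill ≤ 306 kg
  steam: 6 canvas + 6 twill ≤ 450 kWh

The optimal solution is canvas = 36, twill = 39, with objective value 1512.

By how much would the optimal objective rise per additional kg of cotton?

2

At the optimum: cotton uses 306 of 306 (binding); steam uses 450 of 450 (binding).
From A_Bᵀ y = c: 2·y_cotton + 6·y_steam = 16; 6·y_cotton + 6·y_steam = 24.
This yields shadow prices y_cotton = 2, y_steam = 2.
Shadow price of cotton = 2.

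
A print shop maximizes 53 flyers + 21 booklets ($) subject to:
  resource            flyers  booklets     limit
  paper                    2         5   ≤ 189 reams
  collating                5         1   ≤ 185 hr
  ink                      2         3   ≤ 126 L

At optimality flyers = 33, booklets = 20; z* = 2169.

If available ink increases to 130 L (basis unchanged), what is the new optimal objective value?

At the optimum: paper uses 166 of 189 (slack = 23); collating uses 185 of 185 (binding); ink uses 126 of 126 (binding).
Slack constraints have shadow price 0 (complementary slackness).
Dual feasibility on the basic columns requires 5·y_collating + 2·y_ink = 53, 1·y_collating + 3·y_ink = 21.
This yields shadow prices y_collating = 9, y_ink = 4.
Δz = y_ink·Δb = 4 × (4) = 16, so new z* = 2169 + 16 = 2185.

2185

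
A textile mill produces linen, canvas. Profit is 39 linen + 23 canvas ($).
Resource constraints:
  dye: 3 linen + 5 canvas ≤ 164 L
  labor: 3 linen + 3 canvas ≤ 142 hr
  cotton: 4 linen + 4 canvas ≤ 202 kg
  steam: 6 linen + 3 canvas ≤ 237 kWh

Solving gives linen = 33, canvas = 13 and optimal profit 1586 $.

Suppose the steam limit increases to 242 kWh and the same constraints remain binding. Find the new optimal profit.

Check each constraint at x*: dye 164/164 (tight); labor 138/142 (slack 4); cotton 184/202 (slack 18); steam 237/237 (tight).
By complementary slackness, y = 0 for the non-binding constraints.
Dual feasibility on the basic columns requires 3·y_dye + 6·y_steam = 39, 5·y_dye + 3·y_steam = 23.
This yields shadow prices y_dye = 1, y_steam = 6.
Δz = y_steam·Δb = 6 × (5) = 30, so new z* = 1586 + 30 = 1616.

1616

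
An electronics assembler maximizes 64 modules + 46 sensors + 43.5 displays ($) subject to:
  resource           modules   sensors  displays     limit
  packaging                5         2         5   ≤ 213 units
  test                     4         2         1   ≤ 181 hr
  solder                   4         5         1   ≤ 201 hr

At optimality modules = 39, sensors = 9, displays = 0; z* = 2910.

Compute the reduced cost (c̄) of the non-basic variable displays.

-2.5

Binding: packaging and solder. Non-binding: test (7 unused).
Since test is not tight, its dual is 0.
From A_Bᵀ y = c: 5·y_packaging + 4·y_solder = 64; 2·y_packaging + 5·y_solder = 46.
This yields shadow prices y_packaging = 8, y_solder = 6.
Reduced cost of displays: c₃ − yᵀa₃ = 43.5 − (8·5 + 6·1) = 43.5 − 46 = -2.5.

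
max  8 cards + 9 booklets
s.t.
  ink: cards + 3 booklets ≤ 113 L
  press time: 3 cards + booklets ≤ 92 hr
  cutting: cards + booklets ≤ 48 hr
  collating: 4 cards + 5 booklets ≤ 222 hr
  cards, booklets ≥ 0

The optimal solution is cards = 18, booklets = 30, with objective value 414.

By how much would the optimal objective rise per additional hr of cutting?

4

Binding: cutting and collating. Non-binding: ink (5 unused), press time (8 unused).
Since ink, press time are not tight, their duals are 0.
Dual feasibility on the basic columns requires 1·y_cutting + 4·y_collating = 8, 1·y_cutting + 5·y_collating = 9.
This yields shadow prices y_cutting = 4, y_collating = 1.
Shadow price of cutting = 4.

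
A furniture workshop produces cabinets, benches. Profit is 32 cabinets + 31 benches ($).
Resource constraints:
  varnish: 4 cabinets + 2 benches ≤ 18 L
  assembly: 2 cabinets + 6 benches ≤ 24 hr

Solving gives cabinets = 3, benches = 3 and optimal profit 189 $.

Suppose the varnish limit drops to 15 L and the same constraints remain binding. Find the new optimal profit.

At the optimum: varnish uses 18 of 18 (binding); assembly uses 24 of 24 (binding).
From A_Bᵀ y = c: 4·y_varnish + 2·y_assembly = 32; 2·y_varnish + 6·y_assembly = 31.
This yields shadow prices y_varnish = 6.5, y_assembly = 3.
Δz = y_varnish·Δb = 6.5 × (-3) = -19.5, so new z* = 189 − 19.5 = 169.5.

169.5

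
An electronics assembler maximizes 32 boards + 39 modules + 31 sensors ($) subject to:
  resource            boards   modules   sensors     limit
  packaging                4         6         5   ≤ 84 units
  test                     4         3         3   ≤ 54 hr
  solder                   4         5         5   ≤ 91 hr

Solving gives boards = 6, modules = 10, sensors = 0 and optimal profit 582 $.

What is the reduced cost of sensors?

At the optimum: packaging uses 84 of 84 (binding); test uses 54 of 54 (binding); solder uses 74 of 91 (slack = 17).
Slack constraints have shadow price 0 (complementary slackness).
Dual feasibility on the basic columns requires 4·y_packaging + 4·y_test = 32, 6·y_packaging + 3·y_test = 39.
This yields shadow prices y_packaging = 5, y_test = 3.
Reduced cost of sensors: c₃ − yᵀa₃ = 31 − (5·5 + 3·3) = 31 − 34 = -3.

-3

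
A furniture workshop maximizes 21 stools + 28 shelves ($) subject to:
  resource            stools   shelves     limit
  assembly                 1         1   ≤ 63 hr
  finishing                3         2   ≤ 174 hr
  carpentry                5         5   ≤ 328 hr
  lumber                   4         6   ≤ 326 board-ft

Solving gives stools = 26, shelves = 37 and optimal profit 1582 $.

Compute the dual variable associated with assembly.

Binding: assembly and lumber. Non-binding: finishing (22 unused), carpentry (13 unused).
Slack constraints have shadow price 0 (complementary slackness).
Dual feasibility on the basic columns requires 1·y_assembly + 4·y_lumber = 21, 1·y_assembly + 6·y_lumber = 28.
→ y_assembly = 7 and y_lumber = 3.5.
Shadow price of assembly = 7.

7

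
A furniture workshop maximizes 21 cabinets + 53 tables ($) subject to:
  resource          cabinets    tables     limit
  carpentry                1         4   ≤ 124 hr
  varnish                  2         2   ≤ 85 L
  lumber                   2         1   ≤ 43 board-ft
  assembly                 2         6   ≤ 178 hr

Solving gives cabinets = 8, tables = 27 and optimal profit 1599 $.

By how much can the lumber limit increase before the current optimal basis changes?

Binding constraints: lumber, assembly. The basis is B = [[2,1],[2,6]] with det 10.
Per unit increase in lumber, x* moves by d = (0.6, -0.2).
The basis stays optimal until varnish becomes binding; allowable increase = 18.75 board-ft.

18.75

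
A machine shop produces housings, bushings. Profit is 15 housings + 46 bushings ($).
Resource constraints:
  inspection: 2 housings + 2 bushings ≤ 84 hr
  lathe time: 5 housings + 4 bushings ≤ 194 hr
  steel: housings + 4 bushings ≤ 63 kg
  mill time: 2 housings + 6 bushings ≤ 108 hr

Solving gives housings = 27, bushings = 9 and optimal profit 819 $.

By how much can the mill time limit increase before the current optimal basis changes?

2.875

Binding constraints: steel, mill time. The basis is B = [[1,4],[2,6]] with det -2.
Per unit increase in mill time, x* moves by d = (2, -0.5).
The basis stays optimal until lathe time becomes binding; allowable increase = 2.875 hr.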